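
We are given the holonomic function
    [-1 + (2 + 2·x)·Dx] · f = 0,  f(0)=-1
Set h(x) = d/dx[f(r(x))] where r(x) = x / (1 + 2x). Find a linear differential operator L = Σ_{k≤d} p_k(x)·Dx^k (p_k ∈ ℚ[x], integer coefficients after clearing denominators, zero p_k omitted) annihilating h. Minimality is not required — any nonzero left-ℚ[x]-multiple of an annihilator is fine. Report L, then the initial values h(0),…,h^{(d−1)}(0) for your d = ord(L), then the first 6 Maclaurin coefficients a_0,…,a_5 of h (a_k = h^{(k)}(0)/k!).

f: a_k = -1, -1/2, 1/8, -1/16, 5/128, -7/256, …
f∘r: x↦r, Dx↦Dx/r' in L_f ⇒ L₀.
h=h₀': d/dx-closure on L₀ ⇒ L.
L = (-9 - 24·x) + (-2 - 10·x - 12·x^2)·Dx  (order 1).
h: a_k = -1/2, 9/4, -123/16, 757/32, -17715/256, 100935/512, …
ICs: h(0) = -1/2.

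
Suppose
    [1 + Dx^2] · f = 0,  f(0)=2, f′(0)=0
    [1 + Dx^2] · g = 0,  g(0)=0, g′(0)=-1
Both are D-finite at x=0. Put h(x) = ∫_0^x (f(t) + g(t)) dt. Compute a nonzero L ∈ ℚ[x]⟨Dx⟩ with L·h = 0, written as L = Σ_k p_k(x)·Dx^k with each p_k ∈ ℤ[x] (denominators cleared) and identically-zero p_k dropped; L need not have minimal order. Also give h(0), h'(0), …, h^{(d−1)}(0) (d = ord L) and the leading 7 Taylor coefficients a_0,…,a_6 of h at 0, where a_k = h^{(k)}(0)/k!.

f: a_k = 2, 0, -1, 0, 1/12, 0, -1/360, …
g: a_k = 0, -1, 0, 1/6, 0, -1/120, 0, …
f+g: L₀ = lclm(L_f,L_g), ord ≤ 2+2.
h=∫₀ˣh₀: take L = L₀·Dx.
L = Dx + Dx^3  (order 3).
h: a_k = 0, 2, -1/2, -1/3, 1/24, 1/60, -1/720, …
ICs: h(0) = 0, h′(0) = 2, h′′(0) = -1.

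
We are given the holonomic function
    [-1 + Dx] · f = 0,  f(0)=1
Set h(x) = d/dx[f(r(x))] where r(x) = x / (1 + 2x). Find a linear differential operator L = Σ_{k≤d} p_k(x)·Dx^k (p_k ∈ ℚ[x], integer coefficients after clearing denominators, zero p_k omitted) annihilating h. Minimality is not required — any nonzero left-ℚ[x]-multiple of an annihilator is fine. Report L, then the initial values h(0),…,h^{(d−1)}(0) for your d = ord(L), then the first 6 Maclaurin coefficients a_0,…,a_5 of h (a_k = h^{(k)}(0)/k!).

L = (-3 - 8·x) + (-1 - 4·x - 4·x^2)·Dx  (order 1).
h: a_k = 1, -3, 13/2, -71/6, 147/8, -2699/120, …
ICs: h(0) = 1.

f: a_k = 1, 1, 1/2, 1/6, 1/24, 1/120, …
f∘r: x↦r, Dx↦Dx/r' in L_f ⇒ L₀.
h₀' ⇒ L via d/dx closure of L₀.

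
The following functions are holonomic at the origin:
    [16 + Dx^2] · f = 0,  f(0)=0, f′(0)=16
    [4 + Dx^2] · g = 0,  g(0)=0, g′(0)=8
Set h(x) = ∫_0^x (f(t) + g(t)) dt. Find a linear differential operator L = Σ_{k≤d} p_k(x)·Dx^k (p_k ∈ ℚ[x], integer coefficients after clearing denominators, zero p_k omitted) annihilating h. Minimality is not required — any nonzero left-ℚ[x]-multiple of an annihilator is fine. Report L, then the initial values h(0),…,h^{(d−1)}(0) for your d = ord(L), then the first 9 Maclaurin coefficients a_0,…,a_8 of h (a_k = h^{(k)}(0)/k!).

L = 64·Dx + 20·Dx^3 + Dx^5  (order 5).
h: a_k = 0, 0, 12, 0, -12, 0, 88/15, 0, -172/105, …
ICs: h(0) = 0, h′(0) = 0, h′′(0) = 24, h′′′(0) = 0, h′′′′(0) = -288.

f: a_k = 0, 16, 0, -128/3, 0, 512/15, 0, -4096/315, 0, …
g: a_k = 0, 8, 0, -16/3, 0, 16/15, 0, -32/315, 0, …
L₀ := lclm(L_f,L_g); ord L₀ ≤ 2+2.
h=∫₀ˣh₀: take L = L₀·Dx.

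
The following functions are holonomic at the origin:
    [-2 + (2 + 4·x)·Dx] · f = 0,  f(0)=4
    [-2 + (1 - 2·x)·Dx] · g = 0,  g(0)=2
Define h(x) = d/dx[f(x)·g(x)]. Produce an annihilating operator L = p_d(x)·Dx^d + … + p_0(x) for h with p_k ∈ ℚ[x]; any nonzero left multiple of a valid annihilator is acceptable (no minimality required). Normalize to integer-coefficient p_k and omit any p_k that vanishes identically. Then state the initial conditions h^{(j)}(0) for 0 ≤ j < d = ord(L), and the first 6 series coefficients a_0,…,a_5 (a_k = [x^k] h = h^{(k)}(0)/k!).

f: a_k = 4, 4, -2, 2, -5/2, 7/2, …
g: a_k = 2, 4, 8, 16, 32, 64, …
h₀=f·g: eliminate ⇒ L₀, order ≤ 1·1.
h₀' ⇒ L via d/dx closure of L₀.
L = (11 + 36·x + 12·x^2) + (-3 - 2·x + 12·x^2 + 8·x^3)·Dx  (order 1).
h: a_k = 24, 88, 276, 716, 1825, 4317, …
ICs: h(0) = 24.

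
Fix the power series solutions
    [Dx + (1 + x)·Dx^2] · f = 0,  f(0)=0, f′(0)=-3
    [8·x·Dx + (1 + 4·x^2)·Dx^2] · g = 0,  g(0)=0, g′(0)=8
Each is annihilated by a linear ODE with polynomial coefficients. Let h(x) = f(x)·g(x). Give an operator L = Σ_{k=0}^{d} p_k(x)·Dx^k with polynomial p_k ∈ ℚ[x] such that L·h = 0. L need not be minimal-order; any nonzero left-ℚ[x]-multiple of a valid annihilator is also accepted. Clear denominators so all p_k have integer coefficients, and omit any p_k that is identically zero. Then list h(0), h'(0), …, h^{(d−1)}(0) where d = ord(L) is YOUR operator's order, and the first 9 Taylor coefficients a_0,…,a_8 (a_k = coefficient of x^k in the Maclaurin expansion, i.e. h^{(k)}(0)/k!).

f: a_k = 0, -3, 3/2, -1, 3/4, -3/5, 1/2, -3/7, 3/8, …
g: a_k = 0, 8, 0, -32/3, 0, 128/5, 0, -512/7, 0, …
Sym-product of L_f,L_g gives L₀ (≤ ord 4).
L = (288 + 560·x + 3584·x^2 + 8640·x^3 + 7680·x^4 + 3328·x^5 + 1024·x^7)·Dx + (258 + 1840·x + 6992·x^2 + 19264·x^3 + 29440·x^4 + 23808·x^5 + 8960·x^6 + 3072·x^7 + 3584·x^8)·Dx^2 + (36 + 628·x + 2496·x^2 + 6192·x^3 + 12288·x^4 + 15936·x^5 + 12288·x^6 + 5376·x^7 + 3072·x^8 + 2048·x^9)·Dx^3 + (17 + 66·x + 241·x^2 + 608·x^3 + 1152·x^4 + 1728·x^5 + 2016·x^6 + 1536·x^7 + 768·x^8 + 512·x^9 + 256·x^10)·Dx^4  (order 4).
h: a_k = 0, 0, -24, 12, 24, -10, -1064/15, 172/5, 984/5, …
ICs: h(0) = 0, h′(0) = 0, h′′(0) = -48, h′′′(0) = 72.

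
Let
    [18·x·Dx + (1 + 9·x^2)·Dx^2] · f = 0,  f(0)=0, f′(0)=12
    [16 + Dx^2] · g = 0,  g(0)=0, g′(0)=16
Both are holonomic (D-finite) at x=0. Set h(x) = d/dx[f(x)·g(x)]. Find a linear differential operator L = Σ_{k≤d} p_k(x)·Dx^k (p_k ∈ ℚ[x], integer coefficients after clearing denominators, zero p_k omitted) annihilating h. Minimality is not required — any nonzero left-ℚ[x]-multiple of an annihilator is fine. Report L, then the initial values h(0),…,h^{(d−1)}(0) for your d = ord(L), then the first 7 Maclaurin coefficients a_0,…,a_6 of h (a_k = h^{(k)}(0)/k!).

L = (524992 + 14103936·x^2 + 183342528·x^4 + 608394240·x^6 + 1431032832·x^8 + 3627970560·x^10 + 8707129344·x^12) + (314208·x + 11036736·x^3 + 108591840·x^5 + 419904000·x^7 + 1209323520·x^9 + 2176782336·x^11)·Dx + (38012 + 1098792·x^2 + 14837580·x^4 + 64186992·x^6 + 209112192·x^8 + 589545216·x^10 + 1088391168·x^12)·Dx^2 + (19638·x + 689796·x^3 + 6786990·x^5 + 26244000·x^7 + 75582720·x^9 + 136048896·x^11)·Dx^3 + (325 + 13581·x^2 + 211167·x^4 + 1635147·x^6 + 7479540·x^8 + 22674816·x^10 + 34012224·x^12)·Dx^4  (order 4).
h: a_k = 0, 384, 0, -4352, 0, 30336, 0, …
ICs: h(0) = 0, h′(0) = 384, h′′(0) = 0, h′′′(0) = -26112.

f: a_k = 0, 12, 0, -36, 0, 972/5, 0, …
g: a_k = 0, 16, 0, -128/3, 0, 512/15, 0, …
Sym-product of L_f,L_g gives L₀ (≤ ord 4).
Differentiate: ansatz ord ≤ ord L₀ ⇒ L.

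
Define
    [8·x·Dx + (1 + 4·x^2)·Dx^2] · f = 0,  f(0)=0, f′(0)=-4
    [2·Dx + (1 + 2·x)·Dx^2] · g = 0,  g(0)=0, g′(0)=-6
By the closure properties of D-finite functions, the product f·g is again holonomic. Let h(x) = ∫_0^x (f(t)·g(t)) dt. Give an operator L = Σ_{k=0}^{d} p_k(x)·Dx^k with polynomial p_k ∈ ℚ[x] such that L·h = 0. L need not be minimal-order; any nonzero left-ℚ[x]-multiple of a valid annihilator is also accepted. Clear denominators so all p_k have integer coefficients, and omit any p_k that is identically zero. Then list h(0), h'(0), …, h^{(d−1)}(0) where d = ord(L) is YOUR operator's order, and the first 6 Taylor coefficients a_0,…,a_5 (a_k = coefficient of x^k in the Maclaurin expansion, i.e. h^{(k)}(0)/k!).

f: a_k = 0, -4, 0, 16/3, 0, -64/5, …
g: a_k = 0, -6, 6, -8, 12, -96/5, …
Sym-product of L_f,L_g gives L₀ (≤ ord 4).
∫: right-multiply L₀ by Dx.
L = (192 + 704·x + 2560·x^2 + 9984·x^3 + 15360·x^4 + 13312·x^5 + 4096·x^7)·Dx^2 + (72 + 992·x + 4928·x^2 + 15488·x^3 + 34816·x^4 + 47616·x^5 + 35840·x^6 + 6144·x^7 + 14336·x^8)·Dx^3 + (24 + 256·x + 1536·x^2 + 4992·x^3 + 11520·x^4 + 19968·x^5 + 24576·x^6 + 18432·x^7 + 6144·x^8 + 8192·x^9)·Dx^4 + (5 + 36·x + 148·x^2 + 448·x^3 + 1056·x^4 + 1920·x^5 + 2688·x^6 + 3072·x^7 + 2304·x^8 + 1024·x^9 + 1024·x^10)·Dx^5  (order 5).
h: a_k = 0, 0, 0, 8, -6, 0, …
ICs: h(0) = 0, h′(0) = 0, h′′(0) = 0, h′′′(0) = 48, h′′′′(0) = -144.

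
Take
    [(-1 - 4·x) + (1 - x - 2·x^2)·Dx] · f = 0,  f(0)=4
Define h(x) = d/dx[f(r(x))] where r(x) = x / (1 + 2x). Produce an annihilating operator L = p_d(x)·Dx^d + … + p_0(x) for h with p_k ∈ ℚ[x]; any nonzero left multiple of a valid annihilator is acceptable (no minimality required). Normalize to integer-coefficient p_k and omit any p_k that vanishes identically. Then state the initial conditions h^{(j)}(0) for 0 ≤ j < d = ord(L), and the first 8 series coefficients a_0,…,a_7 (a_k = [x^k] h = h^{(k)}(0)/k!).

f: a_k = 4, 4, 12, 20, 44, 84, 172, 340, …
Substitute x→r, Dx→(1/r')Dx; clear ⇒ L₀.
Differentiate: ansatz ord ≤ ord L₀ ⇒ L.
L = 2 + (-1 - 11·x - 36·x^2 - 36·x^3)·Dx  (order 1).
h: a_k = 4, 8, -36, 144, -540, 1944, -6804, 23328, …
ICs: h(0) = 4.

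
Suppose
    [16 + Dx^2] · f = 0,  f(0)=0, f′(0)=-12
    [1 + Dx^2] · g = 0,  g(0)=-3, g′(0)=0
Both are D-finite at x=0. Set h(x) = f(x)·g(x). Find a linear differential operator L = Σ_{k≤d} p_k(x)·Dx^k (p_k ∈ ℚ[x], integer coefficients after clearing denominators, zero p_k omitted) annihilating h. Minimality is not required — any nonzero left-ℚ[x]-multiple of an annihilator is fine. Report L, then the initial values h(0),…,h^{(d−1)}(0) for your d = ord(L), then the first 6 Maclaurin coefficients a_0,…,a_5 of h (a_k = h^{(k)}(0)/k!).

f: a_k = 0, -12, 0, 32, 0, -128/5, …
g: a_k = -3, 0, 3/2, 0, -1/8, 0, …
Product ⇒ symmetric product L₀, ord ≤ 4.
L = 225 + 34·Dx^2 + Dx^4  (order 4).
h: a_k = 0, 36, 0, -114, 0, 1263/10, …
ICs: h(0) = 0, h′(0) = 36, h′′(0) = 0, h′′′(0) = -684.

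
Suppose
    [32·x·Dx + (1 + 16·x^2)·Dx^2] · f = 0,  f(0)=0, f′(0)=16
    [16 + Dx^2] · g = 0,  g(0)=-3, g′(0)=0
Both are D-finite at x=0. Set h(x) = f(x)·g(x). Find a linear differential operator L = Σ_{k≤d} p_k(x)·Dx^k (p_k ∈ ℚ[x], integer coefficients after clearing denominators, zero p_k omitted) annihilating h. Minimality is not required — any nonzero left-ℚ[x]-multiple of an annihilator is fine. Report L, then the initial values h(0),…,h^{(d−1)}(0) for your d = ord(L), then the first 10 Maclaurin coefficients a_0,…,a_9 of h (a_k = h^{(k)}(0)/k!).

L = (1280 + 53248·x^2 + 360448·x^4 + 2097152·x^6 + 8388608·x^8) + (1536·x + 40960·x^3 + 393216·x^5 + 2097152·x^7)·Dx + (96 + 4096·x^2 + 36864·x^4 + 262144·x^6 + 1048576·x^8)·Dx^2 + (96·x + 2560·x^3 + 24576·x^5 + 131072·x^7)·Dx^3 + (1 + 48·x^2 + 896·x^4 + 8192·x^6 + 32768·x^8)·Dx^4  (order 4).
h: a_k = 0, -48, 0, 640, 0, -25088/5, 0, 5328896/105, 0, -189620224/315, …
ICs: h(0) = 0, h′(0) = -48, h′′(0) = 0, h′′′(0) = 3840.

f: a_k = 0, 16, 0, -256/3, 0, 4096/5, 0, -65536/7, 0, 1048576/9, …
g: a_k = -3, 0, 24, 0, -32, 0, 256/15, 0, -512/105, 0, …
h₀=f·g: eliminate ⇒ L₀, order ≤ 2·2.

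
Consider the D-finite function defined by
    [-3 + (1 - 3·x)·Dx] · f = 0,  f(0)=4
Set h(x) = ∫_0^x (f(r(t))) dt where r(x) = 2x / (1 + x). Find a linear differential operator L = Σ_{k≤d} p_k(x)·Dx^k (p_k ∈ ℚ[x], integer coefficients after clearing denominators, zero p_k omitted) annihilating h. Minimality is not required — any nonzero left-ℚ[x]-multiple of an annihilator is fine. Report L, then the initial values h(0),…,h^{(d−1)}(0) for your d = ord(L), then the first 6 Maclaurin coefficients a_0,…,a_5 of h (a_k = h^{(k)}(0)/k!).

f: a_k = 4, 12, 36, 108, 324, 972, …
f∘r: x↦r, Dx↦Dx/r' in L_f ⇒ L₀.
Integrate: L := L₀·Dx.
L = 6·Dx + (-1 + 4·x + 5·x^2)·Dx^2  (order 2).
h: a_k = 0, 4, 12, 40, 150, 600, …
ICs: h(0) = 0, h′(0) = 4.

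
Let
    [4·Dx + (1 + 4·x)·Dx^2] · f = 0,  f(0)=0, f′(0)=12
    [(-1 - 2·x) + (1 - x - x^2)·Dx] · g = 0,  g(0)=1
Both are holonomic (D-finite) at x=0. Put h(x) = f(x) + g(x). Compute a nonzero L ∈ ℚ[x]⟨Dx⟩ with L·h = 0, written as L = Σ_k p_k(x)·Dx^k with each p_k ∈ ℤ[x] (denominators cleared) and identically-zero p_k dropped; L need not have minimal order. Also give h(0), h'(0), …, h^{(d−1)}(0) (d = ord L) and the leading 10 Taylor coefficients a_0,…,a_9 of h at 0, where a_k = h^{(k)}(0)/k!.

f: a_k = 0, 12, -24, 64, -192, 3072/5, -2048, 49152/7, -24576, 262144/3, …
g: a_k = 1, 1, 2, 3, 5, 8, 13, 21, 34, 55, …
Weyl lclm of L_f,L_g ⇒ L₀ (ord ≤ 3).
L = (-100 - 272·x - 392·x^2 - 144·x^3 - 96·x^4)·Dx + (7 - 96·x - 434·x^2 - 540·x^3 - 304·x^4 - 160·x^5)·Dx^2 + (4 + 25·x + 28·x^2 - 46·x^3 - 73·x^4 - 76·x^5 - 32·x^6)·Dx^3  (order 3).
h: a_k = 1, 13, -22, 67, -187, 3112/5, -2035, 49299/7, -24542, 262309/3, …
ICs: h(0) = 1, h′(0) = 13, h′′(0) = -44.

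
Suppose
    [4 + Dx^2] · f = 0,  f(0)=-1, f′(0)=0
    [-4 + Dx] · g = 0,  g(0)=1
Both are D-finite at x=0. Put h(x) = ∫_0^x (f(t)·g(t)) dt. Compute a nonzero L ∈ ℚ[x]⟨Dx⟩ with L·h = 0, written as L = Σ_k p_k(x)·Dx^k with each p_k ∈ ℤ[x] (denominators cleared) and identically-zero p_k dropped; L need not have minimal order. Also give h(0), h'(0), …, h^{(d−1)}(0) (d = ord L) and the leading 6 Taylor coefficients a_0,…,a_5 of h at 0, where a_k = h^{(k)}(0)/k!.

L = 20·Dx - 8·Dx^2 + Dx^3  (order 3).
h: a_k = 0, -1, -2, -2, -2/3, 14/15, …
ICs: h(0) = 0, h′(0) = -1, h′′(0) = -4.

f: a_k = -1, 0, 2, 0, -2/3, 0, …
g: a_k = 1, 4, 8, 32/3, 32/3, 128/15, …
Sym-product of L_f,L_g gives L₀ (≤ ord 2).
h=∫h₀ ⇒ L = L₀·Dx.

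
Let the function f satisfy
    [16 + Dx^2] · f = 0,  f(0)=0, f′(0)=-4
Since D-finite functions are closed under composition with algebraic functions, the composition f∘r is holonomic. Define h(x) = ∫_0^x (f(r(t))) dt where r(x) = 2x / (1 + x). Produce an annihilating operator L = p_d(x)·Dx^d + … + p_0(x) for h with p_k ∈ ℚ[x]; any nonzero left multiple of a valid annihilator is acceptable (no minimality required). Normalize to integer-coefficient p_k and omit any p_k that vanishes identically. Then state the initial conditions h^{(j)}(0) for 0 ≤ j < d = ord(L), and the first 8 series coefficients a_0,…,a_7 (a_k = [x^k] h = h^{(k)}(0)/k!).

L = 64·Dx + (2 + 6·x + 6·x^2 + 2·x^3)·Dx^2 + (1 + 4·x + 6·x^2 + 4·x^3 + x^4)·Dx^3  (order 3).
h: a_k = 0, 0, -4, 8/3, 58/3, -248/5, 1732/45, 520/7, …
ICs: h(0) = 0, h′(0) = 0, h′′(0) = -8.

f: a_k = 0, -4, 0, 32/3, 0, -128/15, 0, 1024/315, …
L₀ from L_f via x↦r, Dx↦r'^{-1}Dx.
∫: right-multiply L₀ by Dx.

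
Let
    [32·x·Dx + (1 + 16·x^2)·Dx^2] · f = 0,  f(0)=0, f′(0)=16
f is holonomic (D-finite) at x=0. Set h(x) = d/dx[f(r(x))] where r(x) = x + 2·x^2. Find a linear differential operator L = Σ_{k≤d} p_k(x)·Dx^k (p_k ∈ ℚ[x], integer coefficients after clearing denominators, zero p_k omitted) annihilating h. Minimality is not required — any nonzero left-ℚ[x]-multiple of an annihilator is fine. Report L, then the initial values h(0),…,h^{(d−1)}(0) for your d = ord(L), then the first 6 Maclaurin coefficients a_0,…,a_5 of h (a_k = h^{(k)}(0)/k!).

L = (-4 + 32·x + 256·x^2 + 768·x^3 + 768·x^4) + (1 + 4·x + 16·x^2 + 128·x^3 + 320·x^4 + 256·x^5)·Dx  (order 1).
h: a_k = 16, 64, -256, -2048, -1024, 45056, …
ICs: h(0) = 16.

f: a_k = 0, 16, 0, -256/3, 0, 4096/5, …
f∘r: x↦r, Dx↦Dx/r' in L_f ⇒ L₀.
Differentiate: ansatz ord ≤ ord L₀ ⇒ L.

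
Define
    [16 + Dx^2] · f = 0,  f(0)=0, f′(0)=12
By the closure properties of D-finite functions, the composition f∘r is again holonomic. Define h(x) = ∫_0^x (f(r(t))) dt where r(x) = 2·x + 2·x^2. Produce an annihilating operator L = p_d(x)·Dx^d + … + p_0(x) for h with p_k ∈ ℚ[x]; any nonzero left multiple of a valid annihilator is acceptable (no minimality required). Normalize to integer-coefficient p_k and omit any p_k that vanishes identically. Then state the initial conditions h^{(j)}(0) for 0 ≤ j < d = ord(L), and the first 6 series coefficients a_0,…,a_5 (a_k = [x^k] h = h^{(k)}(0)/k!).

L = (64 + 384·x + 768·x^2 + 512·x^3)·Dx - 2·Dx^2 + (1 + 2·x)·Dx^3  (order 3).
h: a_k = 0, 0, 12, 8, -64, -768/5, …
ICs: h(0) = 0, h′(0) = 0, h′′(0) = 24.

f: a_k = 0, 12, 0, -32, 0, 128/5, …
f∘r: x↦r, Dx↦Dx/r' in L_f ⇒ L₀.
h=∫h₀ ⇒ L = L₀·Dx.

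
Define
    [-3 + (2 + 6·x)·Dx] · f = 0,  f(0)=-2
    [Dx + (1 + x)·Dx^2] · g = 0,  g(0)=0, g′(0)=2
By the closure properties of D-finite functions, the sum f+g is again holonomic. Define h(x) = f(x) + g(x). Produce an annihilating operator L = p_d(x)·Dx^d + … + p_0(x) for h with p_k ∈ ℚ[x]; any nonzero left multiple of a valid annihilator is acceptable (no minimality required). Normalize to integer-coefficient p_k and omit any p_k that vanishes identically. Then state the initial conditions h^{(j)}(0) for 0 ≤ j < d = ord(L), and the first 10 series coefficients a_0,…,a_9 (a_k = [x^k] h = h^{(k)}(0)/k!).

L = (-15 + 9·x)·Dx + (-19 - 6·x + 45·x^2)·Dx^2 + (-2 - 2·x + 18·x^2 + 18·x^3)·Dx^3  (order 3).
h: a_k = -2, -1, 5/4, -65/24, 373/64, -8249/640, 45415/1536, -503149/7168, 2810573/16384, -126594569/294912, …
ICs: h(0) = -2, h′(0) = -1, h′′(0) = 5/2.

f: a_k = -2, -3, 9/4, -27/8, 405/64, -1701/128, 15309/512, -72171/1024, 2814669/16384, -14073345/32768, …
g: a_k = 0, 2, -1, 2/3, -1/2, 2/5, -1/3, 2/7, -1/4, 2/9, …
h₀=f+g: left-lcm gives L₀, ord ≤ 3.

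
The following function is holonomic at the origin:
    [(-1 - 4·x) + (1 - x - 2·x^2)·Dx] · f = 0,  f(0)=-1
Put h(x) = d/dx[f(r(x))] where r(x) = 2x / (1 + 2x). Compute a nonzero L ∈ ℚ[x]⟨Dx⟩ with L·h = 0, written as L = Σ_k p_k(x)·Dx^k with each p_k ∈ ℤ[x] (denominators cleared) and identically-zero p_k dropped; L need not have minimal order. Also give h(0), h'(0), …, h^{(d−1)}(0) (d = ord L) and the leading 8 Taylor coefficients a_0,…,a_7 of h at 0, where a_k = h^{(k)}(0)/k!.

L = (8 + 48·x + 288·x^2 + 320·x^3) + (-1 - 14·x - 36·x^2 + 56·x^3 + 160·x^4)·Dx  (order 1).
h: a_k = -2, -16, 0, -256, 640, -4608, 17920, -90112, …
ICs: h(0) = -2.

f: a_k = -1, -1, -3, -5, -11, -21, -43, -85, …
h₀=f(r): pull back L_f along r ⇒ L₀.
Derive L from L₀ (diff closure).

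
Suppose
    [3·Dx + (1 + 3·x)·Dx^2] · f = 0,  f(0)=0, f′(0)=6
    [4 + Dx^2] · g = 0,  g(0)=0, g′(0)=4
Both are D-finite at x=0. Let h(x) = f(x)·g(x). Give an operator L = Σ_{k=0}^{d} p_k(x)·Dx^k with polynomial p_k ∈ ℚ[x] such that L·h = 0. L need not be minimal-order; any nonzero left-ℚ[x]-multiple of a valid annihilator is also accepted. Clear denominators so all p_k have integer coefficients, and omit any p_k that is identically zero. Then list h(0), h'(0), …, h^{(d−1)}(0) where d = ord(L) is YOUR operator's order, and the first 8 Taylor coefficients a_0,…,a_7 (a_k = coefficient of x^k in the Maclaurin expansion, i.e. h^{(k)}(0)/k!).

f: a_k = 0, 6, -9, 18, -81/2, 486/5, -243, 4374/7, …
g: a_k = 0, 4, 0, -8/3, 0, 8/15, 0, -16/315, …
L₀ := L_f ⊗_s L_g (sym. prod.), ord ≤ 4.
L = (-1112 - 1248·x + 7344·x^2 + 27648·x^3 + 20736·x^4) + (-48 + 2160·x + 10368·x^2 + 10368·x^3)·Dx + (-250 + 240·x + 4968·x^2 + 13824·x^3 + 10368·x^4)·Dx^2 + (-12 + 540·x + 2592·x^2 + 2592·x^3)·Dx^3 + (7 + 138·x + 783·x^2 + 1728·x^3 + 1296·x^4)·Dx^4  (order 4).
h: a_k = 0, 0, 24, -36, 56, -138, 344, -4344/5, …
ICs: h(0) = 0, h′(0) = 0, h′′(0) = 48, h′′′(0) = -216.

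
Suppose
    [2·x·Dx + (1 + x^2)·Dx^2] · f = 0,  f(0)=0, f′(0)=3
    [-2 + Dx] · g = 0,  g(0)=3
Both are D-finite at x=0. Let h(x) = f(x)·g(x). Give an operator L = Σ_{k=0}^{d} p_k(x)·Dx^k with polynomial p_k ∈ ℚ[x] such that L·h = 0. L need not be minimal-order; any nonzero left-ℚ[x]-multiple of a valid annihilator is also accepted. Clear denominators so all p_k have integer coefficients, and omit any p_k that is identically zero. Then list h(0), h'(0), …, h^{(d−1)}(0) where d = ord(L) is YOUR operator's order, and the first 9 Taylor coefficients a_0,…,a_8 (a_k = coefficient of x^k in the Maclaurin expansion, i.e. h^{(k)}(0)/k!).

L = (4 - 4·x + 4·x^2) + (-4 + 2·x - 4·x^2)·Dx + (1 + x^2)·Dx^2  (order 2).
h: a_k = 0, 9, 18, 15, 6, 9/5, 2, 39/35, -26/35, …
ICs: h(0) = 0, h′(0) = 9.

f: a_k = 0, 3, 0, -1, 0, 3/5, 0, -3/7, 0, …
g: a_k = 3, 6, 6, 4, 2, 4/5, 4/15, 8/105, 2/105, …
f·g: L₀ = L_f ⊗_s L_g, ord ≤ 2·1.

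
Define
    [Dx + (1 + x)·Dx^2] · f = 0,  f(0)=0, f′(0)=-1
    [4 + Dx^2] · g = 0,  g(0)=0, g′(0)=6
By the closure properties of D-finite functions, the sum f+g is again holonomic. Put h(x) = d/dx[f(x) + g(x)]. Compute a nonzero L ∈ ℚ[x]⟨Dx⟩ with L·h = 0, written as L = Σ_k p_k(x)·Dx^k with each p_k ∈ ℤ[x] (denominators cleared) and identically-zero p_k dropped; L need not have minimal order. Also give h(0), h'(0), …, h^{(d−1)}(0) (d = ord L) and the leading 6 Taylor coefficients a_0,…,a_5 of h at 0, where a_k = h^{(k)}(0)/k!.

L = (20 + 16·x + 8·x^2) + (12 + 28·x + 24·x^2 + 8·x^3)·Dx + (5 + 4·x + 2·x^2)·Dx^2 + (3 + 7·x + 6·x^2 + 2·x^3)·Dx^3  (order 3).
h: a_k = 5, 1, -13, 1, 3, 1, …
ICs: h(0) = 5, h′(0) = 1, h′′(0) = -26.

f: a_k = 0, -1, 1/2, -1/3, 1/4, -1/5, …
g: a_k = 0, 6, 0, -4, 0, 4/5, …
Weyl lclm of L_f,L_g ⇒ L₀ (ord ≤ 4).
h₀' ⇒ L via d/dx closure of L₀.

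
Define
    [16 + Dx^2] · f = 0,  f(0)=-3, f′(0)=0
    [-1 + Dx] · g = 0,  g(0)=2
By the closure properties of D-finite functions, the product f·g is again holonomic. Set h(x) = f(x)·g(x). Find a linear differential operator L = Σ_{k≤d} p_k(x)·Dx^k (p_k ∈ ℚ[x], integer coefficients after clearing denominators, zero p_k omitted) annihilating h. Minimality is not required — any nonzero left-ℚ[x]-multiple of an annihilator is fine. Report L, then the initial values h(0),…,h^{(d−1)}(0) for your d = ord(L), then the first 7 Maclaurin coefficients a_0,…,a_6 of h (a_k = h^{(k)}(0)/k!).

L = 17 - 2·Dx + Dx^2  (order 2).
h: a_k = -6, -6, 45, 47, -161/4, -1121/20, 33/8, …
ICs: h(0) = -6, h′(0) = -6.

f: a_k = -3, 0, 24, 0, -32, 0, 256/15, …
g: a_k = 2, 2, 1, 1/3, 1/12, 1/60, 1/360, …
Product ⇒ symmetric product L₀, ord ≤ 2.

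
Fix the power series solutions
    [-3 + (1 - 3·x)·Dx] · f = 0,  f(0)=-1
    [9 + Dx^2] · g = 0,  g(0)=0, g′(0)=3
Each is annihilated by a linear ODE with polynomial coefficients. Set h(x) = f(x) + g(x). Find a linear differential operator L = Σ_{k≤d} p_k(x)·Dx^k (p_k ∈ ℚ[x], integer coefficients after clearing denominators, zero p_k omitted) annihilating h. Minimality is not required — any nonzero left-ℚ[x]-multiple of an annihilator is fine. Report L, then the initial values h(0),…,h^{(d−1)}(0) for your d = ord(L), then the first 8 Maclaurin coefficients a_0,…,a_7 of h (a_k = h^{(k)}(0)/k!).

L = (63 - 54·x + 81·x^2) + (-9 + 45·x - 81·x^2 + 81·x^3)·Dx + (7 - 6·x + 9·x^2)·Dx^2 + (-1 + 5·x - 9·x^2 + 9·x^3)·Dx^3  (order 3).
h: a_k = -1, 0, -9, -63/2, -81, -9639/40, -729, -1224963/560, …
ICs: h(0) = -1, h′(0) = 0, h′′(0) = -18.

f: a_k = -1, -3, -9, -27, -81, -243, -729, -2187, …
g: a_k = 0, 3, 0, -9/2, 0, 81/40, 0, -243/560, …
Sum ⇒ L₀ = lclm(L_f,L_g) in ℚ(x)⟨Dx⟩.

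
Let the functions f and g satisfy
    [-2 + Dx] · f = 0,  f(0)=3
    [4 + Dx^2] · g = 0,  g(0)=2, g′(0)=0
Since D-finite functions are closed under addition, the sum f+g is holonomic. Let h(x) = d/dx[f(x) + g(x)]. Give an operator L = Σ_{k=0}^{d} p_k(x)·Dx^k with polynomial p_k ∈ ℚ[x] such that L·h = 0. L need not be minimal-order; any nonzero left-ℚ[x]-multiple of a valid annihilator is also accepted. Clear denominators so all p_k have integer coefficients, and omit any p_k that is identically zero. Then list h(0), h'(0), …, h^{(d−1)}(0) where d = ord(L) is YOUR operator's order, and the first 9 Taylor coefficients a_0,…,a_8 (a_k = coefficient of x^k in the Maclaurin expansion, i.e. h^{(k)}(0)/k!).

f: a_k = 3, 6, 6, 4, 2, 4/5, 4/15, 8/105, 2/105, …
g: a_k = 2, 0, -4, 0, 4/3, 0, -8/45, 0, 4/315, …
Sum ⇒ L₀ = lclm(L_f,L_g) in ℚ(x)⟨Dx⟩.
Differentiate: ansatz ord ≤ ord L₀ ⇒ L.
L = 8 - 4·Dx + 2·Dx^2 - Dx^3  (order 3).
h: a_k = 6, 4, 12, 40/3, 4, 8/15, 8/15, 16/63, 4/105, …
ICs: h(0) = 6, h′(0) = 4, h′′(0) = 24.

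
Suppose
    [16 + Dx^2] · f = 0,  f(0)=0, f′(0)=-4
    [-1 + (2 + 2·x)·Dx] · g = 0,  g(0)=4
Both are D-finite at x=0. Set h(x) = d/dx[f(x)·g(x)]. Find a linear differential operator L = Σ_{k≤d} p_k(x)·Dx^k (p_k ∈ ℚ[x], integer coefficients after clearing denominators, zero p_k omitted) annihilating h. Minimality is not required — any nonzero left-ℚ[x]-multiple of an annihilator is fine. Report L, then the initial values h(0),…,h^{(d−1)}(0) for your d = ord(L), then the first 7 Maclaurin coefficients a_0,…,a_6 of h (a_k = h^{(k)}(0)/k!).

f: a_k = 0, -4, 0, 32/3, 0, -128/15, 0, …
g: a_k = 4, 2, -1/2, 1/4, -5/32, 7/64, -21/256, …
L₀ := L_f ⊗_s L_g (sym. prod.), ord ≤ 2.
Differentiate: ansatz ord ≤ ord L₀ ⇒ L.
L = (4733 + 17664·x + 25216·x^2 + 16384·x^3 + 4096·x^4) + (-244 - 756·x - 768·x^2 - 256·x^3)·Dx + (268 + 1048·x + 1548·x^2 + 1024·x^3 + 256·x^4)·Dx^2  (order 2).
h: a_k = -16, -16, 134, 244/3, -4661/24, -3561/40, 64235/576, …
ICs: h(0) = -16, h′(0) = -16.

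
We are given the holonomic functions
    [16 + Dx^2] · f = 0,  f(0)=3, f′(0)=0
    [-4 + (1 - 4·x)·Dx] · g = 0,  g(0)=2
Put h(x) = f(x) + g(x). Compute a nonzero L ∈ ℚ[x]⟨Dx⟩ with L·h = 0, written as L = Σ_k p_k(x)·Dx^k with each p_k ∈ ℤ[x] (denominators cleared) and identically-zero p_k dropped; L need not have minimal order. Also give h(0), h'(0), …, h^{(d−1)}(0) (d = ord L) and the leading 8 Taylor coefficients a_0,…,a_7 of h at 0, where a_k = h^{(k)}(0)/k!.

L = (-448 + 512·x - 1024·x^2) + (48 - 320·x + 768·x^2 - 1024·x^3)·Dx + (-28 + 32·x - 64·x^2)·Dx^2 + (3 - 20·x + 48·x^2 - 64·x^3)·Dx^3  (order 3).
h: a_k = 5, 8, 8, 128, 544, 2048, 122624/15, 32768, …
ICs: h(0) = 5, h′(0) = 8, h′′(0) = 16.

f: a_k = 3, 0, -24, 0, 32, 0, -256/15, 0, …
g: a_k = 2, 8, 32, 128, 512, 2048, 8192, 32768, …
Sum ⇒ L₀ = lclm(L_f,L_g) in ℚ(x)⟨Dx⟩.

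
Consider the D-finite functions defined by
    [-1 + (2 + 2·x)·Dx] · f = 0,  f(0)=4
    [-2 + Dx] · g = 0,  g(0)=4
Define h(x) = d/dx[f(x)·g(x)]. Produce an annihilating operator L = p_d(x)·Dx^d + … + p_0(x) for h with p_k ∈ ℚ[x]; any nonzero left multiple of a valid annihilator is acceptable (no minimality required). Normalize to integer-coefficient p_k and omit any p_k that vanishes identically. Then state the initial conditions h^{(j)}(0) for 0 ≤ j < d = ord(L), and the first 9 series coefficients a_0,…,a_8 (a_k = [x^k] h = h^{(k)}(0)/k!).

L = (23 + 40·x + 16·x^2) + (-10 - 18·x - 8·x^2)·Dx  (order 1).
h: a_k = 40, 92, 103, 449/6, 1949/48, 1643/96, 36047/5760, 135617/80640, 815221/1290240, …
ICs: h(0) = 40.

f: a_k = 4, 2, -1/2, 1/4, -5/32, 7/64, -21/256, 33/512, -429/8192, …
g: a_k = 4, 8, 8, 16/3, 8/3, 16/15, 16/45, 32/315, 8/315, …
Sym-product of L_f,L_g gives L₀ (≤ ord 1).
Derive L from L₀ (diff closure).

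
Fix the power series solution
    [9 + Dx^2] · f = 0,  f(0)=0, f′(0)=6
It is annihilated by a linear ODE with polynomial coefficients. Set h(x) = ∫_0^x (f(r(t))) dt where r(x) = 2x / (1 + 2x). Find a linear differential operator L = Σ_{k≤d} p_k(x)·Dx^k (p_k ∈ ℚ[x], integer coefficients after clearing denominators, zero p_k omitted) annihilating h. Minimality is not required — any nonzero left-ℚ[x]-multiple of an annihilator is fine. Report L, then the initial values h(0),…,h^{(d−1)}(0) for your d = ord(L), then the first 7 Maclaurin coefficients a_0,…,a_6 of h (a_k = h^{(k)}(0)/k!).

L = 36·Dx + (4 + 24·x + 48·x^2 + 32·x^3)·Dx^2 + (1 + 8·x + 24·x^2 + 32·x^3 + 16·x^4)·Dx^3  (order 3).
h: a_k = 0, 0, 6, -8, -6, 336/5, -1172/5, …
ICs: h(0) = 0, h′(0) = 0, h′′(0) = 12.

f: a_k = 0, 6, 0, -9, 0, 81/20, 0, …
h₀=f(r): pull back L_f along r ⇒ L₀.
Integrate: L := L₀·Dx.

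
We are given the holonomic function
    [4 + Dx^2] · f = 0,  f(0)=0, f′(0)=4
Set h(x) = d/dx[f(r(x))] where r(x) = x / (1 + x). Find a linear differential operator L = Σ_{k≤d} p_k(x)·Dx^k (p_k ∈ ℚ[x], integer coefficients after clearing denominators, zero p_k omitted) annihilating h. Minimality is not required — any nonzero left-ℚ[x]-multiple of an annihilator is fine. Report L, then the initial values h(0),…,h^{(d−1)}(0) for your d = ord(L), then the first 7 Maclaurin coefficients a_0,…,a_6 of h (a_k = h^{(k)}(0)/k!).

f: a_k = 0, 4, 0, -8/3, 0, 8/15, 0, …
h₀=f(r): pull back L_f along r ⇒ L₀.
h₀' ⇒ L via d/dx closure of L₀.
L = (10 + 12·x + 6·x^2) + (6 + 18·x + 18·x^2 + 6·x^3)·Dx + (1 + 4·x + 6·x^2 + 4·x^3 + x^4)·Dx^2  (order 2).
h: a_k = 4, -8, 4, 16, -172/3, 120, -8836/45, …
ICs: h(0) = 4, h′(0) = -8.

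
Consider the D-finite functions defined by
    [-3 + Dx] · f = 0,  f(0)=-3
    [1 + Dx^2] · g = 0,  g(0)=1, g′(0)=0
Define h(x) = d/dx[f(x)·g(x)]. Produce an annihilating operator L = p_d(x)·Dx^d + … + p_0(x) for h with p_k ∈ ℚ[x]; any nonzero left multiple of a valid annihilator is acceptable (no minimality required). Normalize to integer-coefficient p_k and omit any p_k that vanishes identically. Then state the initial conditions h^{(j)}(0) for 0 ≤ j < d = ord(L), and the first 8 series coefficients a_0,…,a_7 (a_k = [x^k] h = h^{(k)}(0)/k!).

L = 10 - 6·Dx + Dx^2  (order 2).
h: a_k = -9, -24, -27, -14, 3/2, 44/5, 83/10, 527/105, …
ICs: h(0) = -9, h′(0) = -24.

f: a_k = -3, -9, -27/2, -27/2, -81/8, -243/40, -243/80, -729/560, …
g: a_k = 1, 0, -1/2, 0, 1/24, 0, -1/720, 0, …
Sym-product of L_f,L_g gives L₀ (≤ ord 2).
Differentiate: ansatz ord ≤ ord L₀ ⇒ L.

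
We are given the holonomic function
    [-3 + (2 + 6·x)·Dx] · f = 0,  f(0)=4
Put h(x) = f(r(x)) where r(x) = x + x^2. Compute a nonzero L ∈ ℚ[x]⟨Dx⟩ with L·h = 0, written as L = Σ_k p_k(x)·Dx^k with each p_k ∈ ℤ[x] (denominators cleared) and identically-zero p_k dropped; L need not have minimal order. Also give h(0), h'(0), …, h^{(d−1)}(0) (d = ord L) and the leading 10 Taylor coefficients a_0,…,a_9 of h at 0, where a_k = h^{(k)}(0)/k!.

L = (-3 - 6·x) + (2 + 6·x + 6·x^2)·Dx  (order 1).
h: a_k = 4, 6, 3/2, -9/4, 99/32, -243/64, 999/256, -1377/512, -6237/8192, 119313/16384, …
ICs: h(0) = 4.

f: a_k = 4, 6, -9/2, 27/4, -405/32, 1701/64, -15309/256, 72171/512, -2814669/8192, 14073345/16384, …
Substitute x→r, Dx→(1/r')Dx; clear ⇒ L₀.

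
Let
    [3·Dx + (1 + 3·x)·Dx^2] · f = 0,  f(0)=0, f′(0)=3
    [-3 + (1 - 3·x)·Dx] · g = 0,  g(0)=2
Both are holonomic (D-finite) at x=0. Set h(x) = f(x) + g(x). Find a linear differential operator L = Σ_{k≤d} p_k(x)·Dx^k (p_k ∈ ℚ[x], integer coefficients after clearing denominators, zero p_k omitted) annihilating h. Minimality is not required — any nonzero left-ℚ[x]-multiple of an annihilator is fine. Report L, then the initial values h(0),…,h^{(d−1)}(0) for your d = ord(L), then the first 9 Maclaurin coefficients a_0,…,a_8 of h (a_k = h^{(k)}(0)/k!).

f: a_k = 0, 3, -9/2, 9, -81/4, 243/5, -243/2, 2187/7, -6561/8, …
g: a_k = 2, 6, 18, 54, 162, 486, 1458, 4374, 13122, …
f+g: L₀ = lclm(L_f,L_g), ord ≤ 2+1.
L = (-30 - 18·x)·Dx + (-4 - 48·x - 36·x^2)·Dx^2 + (1 + x - 9·x^2 - 9·x^3)·Dx^3  (order 3).
h: a_k = 2, 9, 27/2, 63, 567/4, 2673/5, 2673/2, 32805/7, 98415/8, …
ICs: h(0) = 2, h′(0) = 9, h′′(0) = 27.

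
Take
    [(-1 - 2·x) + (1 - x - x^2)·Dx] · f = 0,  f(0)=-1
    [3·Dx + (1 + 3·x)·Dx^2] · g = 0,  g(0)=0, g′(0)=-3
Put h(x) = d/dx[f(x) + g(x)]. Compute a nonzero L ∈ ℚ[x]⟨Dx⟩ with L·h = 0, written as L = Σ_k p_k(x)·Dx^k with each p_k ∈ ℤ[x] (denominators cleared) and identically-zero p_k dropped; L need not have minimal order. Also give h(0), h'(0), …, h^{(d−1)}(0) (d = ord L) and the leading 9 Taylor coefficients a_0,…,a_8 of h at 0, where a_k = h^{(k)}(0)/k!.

f: a_k = -1, -1, -2, -3, -5, -8, -13, -21, -34, …
g: a_k = 0, -3, 9/2, -9, 81/4, -243/5, 243/2, -2187/7, 6561/8, …
Weyl lclm of L_f,L_g ⇒ L₀ (ord ≤ 3).
h₀' ⇒ L via d/dx closure of L₀.
L = (126 + 342·x + 468·x^2 + 180·x^3 + 108·x^4) + (156·x + 576·x^2 + 672·x^3 + 378·x^4 + 180·x^5)·Dx + (-7 - 35·x - 29·x^2 + 63·x^3 + 99·x^4 + 93·x^5 + 36·x^6)·Dx^2  (order 2).
h: a_k = -4, 5, -36, 61, -283, 651, -2334, 6289, -20178, …
ICs: h(0) = -4, h′(0) = 5.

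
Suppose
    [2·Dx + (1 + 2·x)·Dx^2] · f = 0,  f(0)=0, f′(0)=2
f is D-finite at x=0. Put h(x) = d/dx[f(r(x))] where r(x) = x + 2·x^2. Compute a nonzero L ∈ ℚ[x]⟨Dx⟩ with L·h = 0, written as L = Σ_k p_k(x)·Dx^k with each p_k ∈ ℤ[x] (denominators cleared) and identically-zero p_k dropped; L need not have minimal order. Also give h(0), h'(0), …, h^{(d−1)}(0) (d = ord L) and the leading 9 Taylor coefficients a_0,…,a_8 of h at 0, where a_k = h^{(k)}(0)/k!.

f: a_k = 0, 2, -2, 8/3, -4, 32/5, -32/3, 128/7, -32, …
L₀ from L_f via x↦r, Dx↦r'^{-1}Dx.
h₀' ⇒ L via d/dx closure of L₀.
L = (-2 + 8·x + 16·x^2) + (1 + 6·x + 12·x^2 + 16·x^3)·Dx  (order 1).
h: a_k = 2, 4, -16, 16, 32, -128, 128, 256, -1024, …
ICs: h(0) = 2.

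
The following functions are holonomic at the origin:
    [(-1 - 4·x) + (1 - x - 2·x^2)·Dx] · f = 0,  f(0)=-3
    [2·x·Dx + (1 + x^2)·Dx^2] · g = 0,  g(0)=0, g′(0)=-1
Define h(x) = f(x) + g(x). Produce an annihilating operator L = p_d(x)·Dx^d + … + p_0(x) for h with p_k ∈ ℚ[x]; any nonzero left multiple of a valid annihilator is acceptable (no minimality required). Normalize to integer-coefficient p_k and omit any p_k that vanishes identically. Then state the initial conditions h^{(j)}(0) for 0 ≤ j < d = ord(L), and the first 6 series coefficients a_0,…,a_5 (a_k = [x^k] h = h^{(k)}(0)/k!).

L = (-6 + 24·x + 162·x^2 + 240·x^3 + 384·x^4 + 48·x^6)·Dx + (16 + 74·x + 88·x^2 + 226·x^3 + 212·x^4 + 304·x^5 + 12·x^6 + 48·x^7)·Dx^2 + (-3 - 4·x - 8·x^2 + 28·x^3 + 27·x^4 + 36·x^5 + 40·x^6 + 4·x^7 + 8·x^8)·Dx^3  (order 3).
h: a_k = -3, -4, -9, -44/3, -33, -316/5, …
ICs: h(0) = -3, h′(0) = -4, h′′(0) = -18.

f: a_k = -3, -3, -9, -15, -33, -63, …
g: a_k = 0, -1, 0, 1/3, 0, -1/5, …
f+g: L₀ = lclm(L_f,L_g), ord ≤ 1+2.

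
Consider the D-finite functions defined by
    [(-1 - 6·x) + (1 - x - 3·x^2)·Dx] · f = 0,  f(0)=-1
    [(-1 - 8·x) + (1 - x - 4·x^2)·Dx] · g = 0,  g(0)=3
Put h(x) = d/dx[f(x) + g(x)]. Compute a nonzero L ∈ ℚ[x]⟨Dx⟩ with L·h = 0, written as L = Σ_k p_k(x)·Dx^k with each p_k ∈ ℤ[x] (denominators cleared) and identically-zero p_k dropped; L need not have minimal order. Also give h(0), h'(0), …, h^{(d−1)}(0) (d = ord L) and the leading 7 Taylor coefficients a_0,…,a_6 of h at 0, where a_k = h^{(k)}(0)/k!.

L = (-6 - 456·x - 720·x^2 - 2904·x^3 - 6834·x^4 - 15264·x^5 + 5184·x^6) + (6 + 78·x + 246·x^2 + 216·x^3 + 645·x^4 - 6690·x^5 - 8352·x^6 + 3456·x^7)·Dx + (-1 + 2·x - 15·x^2 - 54·x^3 + 328·x^4 + 315·x^5 - 1091·x^6 - 816·x^7 + 432·x^8)·Dx^2  (order 2).
h: a_k = 2, 22, 60, 272, 775, 2676, 7742, …
ICs: h(0) = 2, h′(0) = 22.

f: a_k = -1, -1, -4, -7, -19, -40, -97, …
g: a_k = 3, 3, 15, 27, 87, 195, 543, …
Weyl lclm of L_f,L_g ⇒ L₀ (ord ≤ 2).
Differentiate: ansatz ord ≤ ord L₀ ⇒ L.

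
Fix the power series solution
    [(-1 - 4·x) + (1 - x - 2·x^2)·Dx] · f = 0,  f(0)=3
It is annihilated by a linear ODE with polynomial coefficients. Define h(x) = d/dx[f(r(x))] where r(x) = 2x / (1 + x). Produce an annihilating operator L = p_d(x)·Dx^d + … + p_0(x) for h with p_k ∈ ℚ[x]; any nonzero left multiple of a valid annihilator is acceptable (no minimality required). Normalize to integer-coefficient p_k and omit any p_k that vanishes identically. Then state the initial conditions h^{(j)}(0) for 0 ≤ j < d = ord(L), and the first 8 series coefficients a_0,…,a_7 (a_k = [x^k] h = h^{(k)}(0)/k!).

L = (10 + 54·x + 270·x^2 + 162·x^3) + (-1 - 10·x + 90·x^3 + 81·x^4)·Dx  (order 1).
h: a_k = 6, 60, 162, 1080, 2430, 14580, 30618, 174960, …
ICs: h(0) = 6.

f: a_k = 3, 3, 9, 15, 33, 63, 129, 255, …
Substitute x→r, Dx→(1/r')Dx; clear ⇒ L₀.
Derive L from L₀ (diff closure).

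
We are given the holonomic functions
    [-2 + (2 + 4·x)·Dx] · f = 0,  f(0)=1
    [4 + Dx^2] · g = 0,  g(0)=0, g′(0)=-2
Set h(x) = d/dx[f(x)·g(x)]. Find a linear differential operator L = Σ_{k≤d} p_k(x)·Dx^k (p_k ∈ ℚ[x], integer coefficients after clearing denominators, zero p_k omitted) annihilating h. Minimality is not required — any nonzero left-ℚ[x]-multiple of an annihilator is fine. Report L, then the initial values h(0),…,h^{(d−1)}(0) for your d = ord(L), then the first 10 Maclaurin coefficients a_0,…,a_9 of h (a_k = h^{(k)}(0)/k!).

L = (53 + 288·x + 544·x^2 + 512·x^3 + 256·x^4) + (-2 - 36·x - 96·x^2 - 64·x^3)·Dx + (7 + 44·x + 108·x^2 + 128·x^3 + 64·x^4)·Dx^2  (order 2).
h: a_k = -2, -4, 7, 4/3, 19/12, -81/10, 983/72, -7727/315, 185275/4032, -1568353/18144, …
ICs: h(0) = -2, h′(0) = -4.

f: a_k = 1, 1, -1/2, 1/2, -5/8, 7/8, -21/16, 33/16, -429/128, 715/128, …
g: a_k = 0, -2, 0, 4/3, 0, -4/15, 0, 8/315, 0, -4/2835, …
L₀ := L_f ⊗_s L_g (sym. prod.), ord ≤ 2.
Derive L from L₀ (diff closure).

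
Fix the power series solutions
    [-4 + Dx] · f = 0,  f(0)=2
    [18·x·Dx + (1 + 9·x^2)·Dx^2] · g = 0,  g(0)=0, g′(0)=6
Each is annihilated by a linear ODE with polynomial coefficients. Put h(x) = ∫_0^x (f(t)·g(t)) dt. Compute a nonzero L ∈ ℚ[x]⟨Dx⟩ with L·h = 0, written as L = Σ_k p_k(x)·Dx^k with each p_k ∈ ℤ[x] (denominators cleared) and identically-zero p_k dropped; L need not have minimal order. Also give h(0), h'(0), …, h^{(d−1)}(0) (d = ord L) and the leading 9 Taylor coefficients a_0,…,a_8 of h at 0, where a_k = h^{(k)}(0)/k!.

L = (16 - 72·x + 144·x^2)·Dx + (-8 + 18·x - 72·x^2)·Dx^2 + (1 + 9·x^2)·Dx^3  (order 3).
h: a_k = 0, 0, 6, 16, 15, -16/5, 86/15, 496/7, -269/210, …
ICs: h(0) = 0, h′(0) = 0, h′′(0) = 12.

f: a_k = 2, 8, 16, 64/3, 64/3, 256/15, 512/45, 2048/315, 1024/315, …
g: a_k = 0, 6, 0, -18, 0, 486/5, 0, -4374/7, 0, …
Sym-product of L_f,L_g gives L₀ (≤ ord 2).
h=∫h₀ ⇒ L = L₀·Dx.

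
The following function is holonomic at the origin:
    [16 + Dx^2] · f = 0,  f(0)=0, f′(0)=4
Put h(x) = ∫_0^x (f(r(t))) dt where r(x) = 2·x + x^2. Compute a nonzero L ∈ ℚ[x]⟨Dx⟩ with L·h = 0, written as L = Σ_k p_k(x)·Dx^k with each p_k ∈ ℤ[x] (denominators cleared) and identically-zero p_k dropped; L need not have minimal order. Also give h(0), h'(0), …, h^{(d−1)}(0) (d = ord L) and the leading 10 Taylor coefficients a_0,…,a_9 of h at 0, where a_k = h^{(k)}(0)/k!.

f: a_k = 0, 4, 0, -32/3, 0, 128/15, 0, -1024/315, 0, 2048/2835, …
L₀ from L_f via x↦r, Dx↦r'^{-1}Dx.
∫: right-multiply L₀ by Dx.
L = (64 + 192·x + 192·x^2 + 64·x^3)·Dx - Dx^2 + (1 + x)·Dx^3  (order 3).
h: a_k = 0, 0, 4, 4/3, -64/3, -128/5, 1568/45, 96, 10496/315, -50176/405, …
ICs: h(0) = 0, h′(0) = 0, h′′(0) = 8.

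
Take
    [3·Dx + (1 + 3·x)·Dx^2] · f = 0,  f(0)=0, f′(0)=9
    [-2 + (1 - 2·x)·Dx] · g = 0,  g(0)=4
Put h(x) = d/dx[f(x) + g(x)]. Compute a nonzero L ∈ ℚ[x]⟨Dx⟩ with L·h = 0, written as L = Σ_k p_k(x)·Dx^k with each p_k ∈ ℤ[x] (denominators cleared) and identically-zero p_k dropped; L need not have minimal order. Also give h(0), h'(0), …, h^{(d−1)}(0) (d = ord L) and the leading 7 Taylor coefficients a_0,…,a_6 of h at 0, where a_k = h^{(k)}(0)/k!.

L = (-144 - 72·x) + (-6 - 216·x - 144·x^2)·Dx + (7 + 13·x - 36·x^2 - 36·x^3)·Dx^2  (order 2).
h: a_k = 17, 5, 177, 13, 1369, -651, 10145, …
ICs: h(0) = 17, h′(0) = 5.

f: a_k = 0, 9, -27/2, 27, -243/4, 729/5, -729/2, …
g: a_k = 4, 8, 16, 32, 64, 128, 256, …
Sum ⇒ L₀ = lclm(L_f,L_g) in ℚ(x)⟨Dx⟩.
h₀' ⇒ L via d/dx closure of L₀.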